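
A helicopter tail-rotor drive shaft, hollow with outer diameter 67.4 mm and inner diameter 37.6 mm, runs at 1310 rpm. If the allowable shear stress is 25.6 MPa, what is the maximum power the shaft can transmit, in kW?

191 kW

J = π(d_o⁴ − d_i⁴)/32 = π(0.0674⁴ − 0.0376⁴)/32 = 1.830×10^-6 m⁴.
T_max = τ_allow·J/r = 2.56×10^7 × 1.830×10^-6 / 0.0337 = 1390 N·m.
ω = 2π·1310/60 = 137.2 rad/s, so P_max = T_max·ω = 1.907×10^5 W.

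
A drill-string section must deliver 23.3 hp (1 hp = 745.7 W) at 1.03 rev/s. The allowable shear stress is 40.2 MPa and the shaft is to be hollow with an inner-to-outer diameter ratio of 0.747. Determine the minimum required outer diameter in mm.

79.0 mm

ω = 2π·1.03 = 6.472 rad/s, so T = P/ω = 23.3×745.7 / 6.472 = 2685 N·m.
For a hollow shaft with d_i/d_o = 0.747: τ_max = 16T/(π d_o³ (1−k⁴)), so d_o = [16T/(π τ_allow (1−k⁴))]^(1/3) = [16·2685/(π·4.02×10^7·0.6886)]^(1/3) = 0.07905 m.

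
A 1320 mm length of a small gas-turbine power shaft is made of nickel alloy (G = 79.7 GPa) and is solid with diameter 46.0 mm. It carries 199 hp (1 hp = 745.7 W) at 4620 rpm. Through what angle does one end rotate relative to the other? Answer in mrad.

11.6 mrad

ω = 2π·4620/60 = 483.8 rad/s, so T = P/ω = 199×745.7 / 483.8 = 306.7 N·m.
J = πd⁴/32 = π(0.0460)⁴/32 = 4.396×10^-7 m⁴.
θ = T·L/(G·J) = 306.7 × 1.32 / (79.7×10⁹ × 4.396×10^-7) = 0.01156 rad.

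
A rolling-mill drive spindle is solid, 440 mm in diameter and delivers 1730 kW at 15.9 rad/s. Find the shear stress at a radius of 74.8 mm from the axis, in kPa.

2210 kPa

ω = 15.9 rad/s, so T = P/ω = 1730×10³ / 15.90 = 108800 N·m.
J = πd⁴/32 = π(0.440)⁴/32 = 3.680×10^-3 m⁴.
Shear stress varies linearly with radius: τ = T·r/J = 108800 × 0.0748 / 3.680×10^-3 = 2.212×10^6 Pa.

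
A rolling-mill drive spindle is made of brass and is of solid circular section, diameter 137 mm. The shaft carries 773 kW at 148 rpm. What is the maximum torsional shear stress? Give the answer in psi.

14300 psi

ω = 2π·148/60 = 15.50 rad/s, so T = P/ω = 773×10³ / 15.50 = 49880 N·m.
J = πd⁴/32 = π(0.137)⁴/32 = 3.458×10^-5 m⁴.
τ_max = T·r/J = 49880 × 0.0685 / 3.458×10^-5 = 9.879×10^7 Pa.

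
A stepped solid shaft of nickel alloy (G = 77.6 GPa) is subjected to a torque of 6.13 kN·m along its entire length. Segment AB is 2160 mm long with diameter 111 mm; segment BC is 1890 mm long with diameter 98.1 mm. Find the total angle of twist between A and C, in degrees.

1.60°

J_AB = π(0.111)⁴/32 = 1.49×10^-5 m⁴; J_BC = π(0.0981)⁴/32 = 9.09×10^-6 m⁴.
θ = (T/G)·Σ L_i/J_i = (6130/77.6×10⁹)·(2.16/1.49×10^-5 + 1.89/9.09×10^-6) = 0.02787 rad.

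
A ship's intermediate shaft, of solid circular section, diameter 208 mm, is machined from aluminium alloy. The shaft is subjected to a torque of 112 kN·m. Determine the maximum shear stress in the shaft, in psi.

J = πd⁴/32 = π(0.208)⁴/32 = 1.838×10^-4 m⁴.
τ_max = T·r/J = 112000 × 0.104 / 1.838×10^-4 = 6.339×10^7 Pa.

9190 psi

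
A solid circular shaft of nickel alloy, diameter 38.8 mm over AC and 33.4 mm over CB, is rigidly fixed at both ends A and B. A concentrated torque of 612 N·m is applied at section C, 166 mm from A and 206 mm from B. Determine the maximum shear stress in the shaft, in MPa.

37.0 MPa

Compatibility: T_A·a/J_AC = T_B·b/J_CB with T_A + T_B = T₀.
J_AC = 2.22×10^-7 m⁴, J_CB = 1.22×10^-7 m⁴, so T_A = T₀·(J_AC/a)/((J_AC/a)+(J_CB/b)) = 424.3 N·m, T_B = 187.7 N·m.
τ in each portion: τ_AC = 3.70×10^7 Pa, τ_CB = 2.57×10^7 Pa; maximum is in AC.
τ_max = T_AC·r/J = 424.3·0.0194/2.22×10^-7 = 3.699×10^7 Pa.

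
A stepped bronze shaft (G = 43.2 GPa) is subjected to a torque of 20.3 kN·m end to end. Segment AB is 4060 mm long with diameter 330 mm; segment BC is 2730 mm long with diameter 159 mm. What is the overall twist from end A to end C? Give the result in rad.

J_AB = π(0.330)⁴/32 = 1.16×10^-3 m⁴; J_BC = π(0.159)⁴/32 = 6.27×10^-5 m⁴.
θ = (T/G)·Σ L_i/J_i = (20300/43.2×10⁹)·(4.06/1.16×10^-3 + 2.73/6.27×10^-5) = 0.02208 rad.

0.0221 rad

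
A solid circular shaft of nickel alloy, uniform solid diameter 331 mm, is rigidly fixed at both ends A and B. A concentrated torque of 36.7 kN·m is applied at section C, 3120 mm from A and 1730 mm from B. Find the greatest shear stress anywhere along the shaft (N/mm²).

3.32 N/mm²

With uniform GJ and both ends fixed, compatibility θ_AC = θ_CB gives T_A·a = T_B·b, together with T_A + T_B = T₀.
T_A = T₀·b/(a+b) = 36700·1730/4850 = 13090 N·m; T_B = 23610 N·m.
τ in each portion: τ_AC = 1.84×10^6 Pa, τ_CB = 3.32×10^6 Pa; maximum is in CB.
τ_max = T_CB·r/J = 23610·0.166/1.18×10^-3 = 3.316×10^6 Pa.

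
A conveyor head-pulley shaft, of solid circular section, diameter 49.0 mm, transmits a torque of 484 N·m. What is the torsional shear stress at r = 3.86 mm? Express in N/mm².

3.30 N/mm²

J = πd⁴/32 = π(0.0490)⁴/32 = 5.660×10^-7 m⁴.
Shear stress varies linearly with radius: τ = T·r/J = 484.0 × 0.00386 / 5.660×10^-7 = 3.301×10^6 Pa.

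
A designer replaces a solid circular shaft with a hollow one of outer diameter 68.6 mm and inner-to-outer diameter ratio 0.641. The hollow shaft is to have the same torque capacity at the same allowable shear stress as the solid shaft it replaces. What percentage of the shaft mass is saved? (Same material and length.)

33.4 %

Equal τ_max and T ⇒ the solid shaft needs d_s³ = d_o³(1−k⁴), so d_s = 68.6·(1−0.641⁴)^(1/3) = 64.50 mm.
Area ratio A_h/A_s = d_o²(1−k²)/d_s² = (1−k²)/(1−k⁴)^(2/3) = 0.6664.
Mass saving = 1 − 0.6664 = 33.4 %.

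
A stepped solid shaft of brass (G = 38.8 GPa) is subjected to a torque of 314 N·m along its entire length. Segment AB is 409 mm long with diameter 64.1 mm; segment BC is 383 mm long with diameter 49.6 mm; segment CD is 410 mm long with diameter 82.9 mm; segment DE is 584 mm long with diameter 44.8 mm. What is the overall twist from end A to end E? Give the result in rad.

0.0199 rad

J_AB = π(0.0641)⁴/32 = 1.66×10^-6 m⁴; J_BC = π(0.0496)⁴/32 = 5.94×10^-7 m⁴; J_CD = π(0.0829)⁴/32 = 4.64×10^-6 m⁴; J_DE = π(0.0448)⁴/32 = 3.95×10^-7 m⁴.
θ = (T/G)·Σ L_i/J_i = (314.0/38.8×10⁹)·(0.409/1.66×10^-6 + 0.383/5.94×10^-7 + 0.410/4.64×10^-6 + 0.584/3.95×10^-7) = 0.01988 rad.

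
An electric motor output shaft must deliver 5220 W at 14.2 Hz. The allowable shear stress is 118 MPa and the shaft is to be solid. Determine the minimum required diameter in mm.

13.6 mm

ω = 2π·14.2 = 89.22 rad/s, so T = P/ω = 5220 / 89.22 = 58.51 N·m.
For a solid shaft τ_max = 16T/(πd³), so d = (16T/(π τ_allow))^(1/3) = (16·58.51/(π·1.18×10^8))^(1/3) = 0.01362 m.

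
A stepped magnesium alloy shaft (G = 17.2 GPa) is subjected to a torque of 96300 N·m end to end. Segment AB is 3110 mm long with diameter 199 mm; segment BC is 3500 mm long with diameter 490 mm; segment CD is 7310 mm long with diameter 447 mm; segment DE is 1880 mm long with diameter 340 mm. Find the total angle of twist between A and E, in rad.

0.135 rad

J_AB = π(0.199)⁴/32 = 1.54×10^-4 m⁴; J_BC = π(0.490)⁴/32 = 5.66×10^-3 m⁴; J_CD = π(0.447)⁴/32 = 3.92×10^-3 m⁴; J_DE = π(0.340)⁴/32 = 1.31×10^-3 m⁴.
θ = (T/G)·Σ L_i/J_i = (96300/17.2×10⁹)·(3.11/1.54×10^-4 + 3.50/5.66×10^-3 + 7.31/3.92×10^-3 + 1.88/1.31×10^-3) = 0.1350 rad.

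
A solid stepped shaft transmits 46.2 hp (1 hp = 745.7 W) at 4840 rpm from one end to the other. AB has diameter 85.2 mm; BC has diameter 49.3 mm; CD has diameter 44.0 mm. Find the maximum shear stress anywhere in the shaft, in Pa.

4.06e6 Pa

ω = 2π·4840/60 = 506.8 rad/s, so T = P/ω = 46.2×745.7 / 506.8 = 67.97 N·m.
Under the same torque, τ_max = 16T/(πd³) is largest where d is smallest — segment CD (d = 44.0 mm).
τ_max = 16·67.97/(π·(0.0440)³) = 4.064×10^6 Pa.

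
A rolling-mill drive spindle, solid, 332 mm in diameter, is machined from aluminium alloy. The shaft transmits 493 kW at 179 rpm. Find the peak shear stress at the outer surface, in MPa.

ω = 2π·179/60 = 18.74 rad/s, so T = P/ω = 493×10³ / 18.74 = 26300 N·m.
J = πd⁴/32 = π(0.332)⁴/32 = 1.193×10^-3 m⁴.
τ_max = T·r/J = 26300 × 0.166 / 1.193×10^-3 = 3.660×10^6 Pa.

3.66 MPa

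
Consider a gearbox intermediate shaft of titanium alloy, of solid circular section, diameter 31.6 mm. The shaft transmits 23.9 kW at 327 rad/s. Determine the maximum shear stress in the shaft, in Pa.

ω = 327 rad/s, so T = P/ω = 23.9×10³ / 327.0 = 73.09 N·m.
J = πd⁴/32 = π(0.0316)⁴/32 = 9.789×10^-8 m⁴.
τ_max = T·r/J = 73.09 × 0.0158 / 9.789×10^-8 = 1.180×10^7 Pa.

1.18e7 Pa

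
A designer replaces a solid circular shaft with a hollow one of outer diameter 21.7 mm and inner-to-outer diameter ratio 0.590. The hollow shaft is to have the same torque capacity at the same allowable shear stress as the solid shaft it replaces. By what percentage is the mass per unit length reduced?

28.9 %

Equal τ_max and T ⇒ the solid shaft needs d_s³ = d_o³(1−k⁴), so d_s = 21.7·(1−0.590⁴)^(1/3) = 20.79 mm.
Area ratio A_h/A_s = d_o²(1−k²)/d_s² = (1−k²)/(1−k⁴)^(2/3) = 0.7105.
Mass saving = 1 − 0.7105 = 28.9 %.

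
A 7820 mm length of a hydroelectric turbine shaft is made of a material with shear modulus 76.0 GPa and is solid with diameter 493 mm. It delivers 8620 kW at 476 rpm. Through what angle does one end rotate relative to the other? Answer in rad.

0.00307 rad

ω = 2π·476/60 = 49.85 rad/s, so T = P/ω = 8620×10³ / 49.85 = 172900 N·m.
J = πd⁴/32 = π(0.493)⁴/32 = 5.799×10^-3 m⁴.
θ = T·L/(G·J) = 172900 × 7.82 / (76.0×10⁹ × 5.799×10^-3) = 3.068×10^-3 rad.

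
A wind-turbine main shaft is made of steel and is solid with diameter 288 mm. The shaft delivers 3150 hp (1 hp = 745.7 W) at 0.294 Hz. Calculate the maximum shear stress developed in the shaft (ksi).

39.3 ksi

ω = 2π·0.294 = 1.847 rad/s, so T = P/ω = 3150×745.7 / 1.847 = 1.272e6 N·m.
J = πd⁴/32 = π(0.288)⁴/32 = 6.754×10^-4 m⁴.
τ_max = T·r/J = 1.272e6 × 0.144 / 6.754×10^-4 = 2.711×10^8 Pa.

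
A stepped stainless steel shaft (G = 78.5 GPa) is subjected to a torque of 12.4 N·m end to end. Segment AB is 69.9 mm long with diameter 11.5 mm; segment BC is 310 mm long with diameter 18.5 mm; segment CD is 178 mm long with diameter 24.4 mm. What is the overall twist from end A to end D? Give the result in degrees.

J_AB = π(0.0115)⁴/32 = 1.72×10^-9 m⁴; J_BC = π(0.0185)⁴/32 = 1.15×10^-8 m⁴; J_CD = π(0.0244)⁴/32 = 3.48×10^-8 m⁴.
θ = (T/G)·Σ L_i/J_i = (12.40/78.5×10⁹)·(0.0699/1.72×10^-9 + 0.310/1.15×10^-8 + 0.178/3.48×10^-8) = 0.01150 rad.

0.659°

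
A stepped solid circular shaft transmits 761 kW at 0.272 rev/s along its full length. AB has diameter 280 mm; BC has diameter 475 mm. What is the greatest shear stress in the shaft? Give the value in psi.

ω = 2π·0.272 = 1.709 rad/s, so T = P/ω = 761×10³ / 1.709 = 445300 N·m.
Under the same torque, τ_max = 16T/(πd³) is largest where d is smallest — segment AB (d = 280 mm).
τ_max = 16·445300/(π·(0.280)³) = 1.033×10^8 Pa.

15000 psi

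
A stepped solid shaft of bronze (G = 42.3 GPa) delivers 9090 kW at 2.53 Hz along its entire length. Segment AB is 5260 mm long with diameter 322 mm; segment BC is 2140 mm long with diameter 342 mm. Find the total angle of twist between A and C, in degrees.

ω = 2π·2.53 = 15.90 rad/s, so T = P/ω = 9090×10³ / 15.90 = 571800 N·m.
J_AB = π(0.322)⁴/32 = 1.06×10^-3 m⁴; J_BC = π(0.342)⁴/32 = 1.34×10^-3 m⁴.
θ = (T/G)·Σ L_i/J_i = (571800/42.3×10⁹)·(5.26/1.06×10^-3 + 2.14/1.34×10^-3) = 0.08891 rad.

5.09°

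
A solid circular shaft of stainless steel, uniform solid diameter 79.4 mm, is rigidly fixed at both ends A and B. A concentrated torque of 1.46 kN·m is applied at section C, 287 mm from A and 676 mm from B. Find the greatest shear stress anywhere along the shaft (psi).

With uniform GJ and both ends fixed, compatibility θ_AC = θ_CB gives T_A·a = T_B·b, together with T_A + T_B = T₀.
T_A = T₀·b/(a+b) = 1460·676/963.0 = 1025 N·m; T_B = 435.1 N·m.
τ in each portion: τ_AC = 1.04×10^7 Pa, τ_CB = 4.43×10^6 Pa; maximum is in AC.
τ_max = T_AC·r/J = 1025·0.0397/3.90×10^-6 = 1.043×10^7 Pa.

1510 psi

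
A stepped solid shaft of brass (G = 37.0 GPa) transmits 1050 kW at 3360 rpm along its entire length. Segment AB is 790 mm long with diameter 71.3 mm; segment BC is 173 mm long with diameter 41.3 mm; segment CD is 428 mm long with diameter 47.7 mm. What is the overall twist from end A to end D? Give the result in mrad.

142 mrad

ω = 2π·3360/60 = 351.9 rad/s, so T = P/ω = 1050×10³ / 351.9 = 2984 N·m.
J_AB = π(0.0713)⁴/32 = 2.54×10^-6 m⁴; J_BC = π(0.0413)⁴/32 = 2.86×10^-7 m⁴; J_CD = π(0.0477)⁴/32 = 5.08×10^-7 m⁴.
θ = (T/G)·Σ L_i/J_i = (2984/37.0×10⁹)·(0.790/2.54×10^-6 + 0.173/2.86×10^-7 + 0.428/5.08×10^-7) = 0.1419 rad.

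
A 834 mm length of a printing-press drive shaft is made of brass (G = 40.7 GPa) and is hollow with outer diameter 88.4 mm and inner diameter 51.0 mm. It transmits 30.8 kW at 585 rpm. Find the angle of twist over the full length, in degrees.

ω = 2π·585/60 = 61.26 rad/s, so T = P/ω = 30.8×10³ / 61.26 = 502.8 N·m.
J = π(d_o⁴ − d_i⁴)/32 = π(0.0884⁴ − 0.0510⁴)/32 = 5.331×10^-6 m⁴.
θ = T·L/(G·J) = 502.8 × 0.834 / (40.7×10⁹ × 5.331×10^-6) = 1.933×10^-3 rad.

0.111°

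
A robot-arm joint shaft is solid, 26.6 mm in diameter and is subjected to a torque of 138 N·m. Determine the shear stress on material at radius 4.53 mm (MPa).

J = πd⁴/32 = π(0.0266)⁴/32 = 4.915×10^-8 m⁴.
Shear stress varies linearly with radius: τ = T·r/J = 138.0 × 0.00453 / 4.915×10^-8 = 1.272×10^7 Pa.

12.7 MPa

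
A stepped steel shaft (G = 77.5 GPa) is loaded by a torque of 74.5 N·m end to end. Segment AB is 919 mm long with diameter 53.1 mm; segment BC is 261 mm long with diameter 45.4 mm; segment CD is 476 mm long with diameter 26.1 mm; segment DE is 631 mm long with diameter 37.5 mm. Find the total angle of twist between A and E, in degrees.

J_AB = π(0.0531)⁴/32 = 7.81×10^-7 m⁴; J_BC = π(0.0454)⁴/32 = 4.17×10^-7 m⁴; J_CD = π(0.0261)⁴/32 = 4.56×10^-8 m⁴; J_DE = π(0.0375)⁴/32 = 1.94×10^-7 m⁴.
θ = (T/G)·Σ L_i/J_i = (74.50/77.5×10⁹)·(0.919/7.81×10^-7 + 0.261/4.17×10^-7 + 0.476/4.56×10^-8 + 0.631/1.94×10^-7) = 0.01490 rad.

0.854°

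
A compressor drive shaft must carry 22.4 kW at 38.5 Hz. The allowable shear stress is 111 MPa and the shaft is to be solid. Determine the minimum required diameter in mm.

16.2 mm

ω = 2π·38.5 = 241.9 rad/s, so T = P/ω = 22.4×10³ / 241.9 = 92.60 N·m.
For a solid shaft τ_max = 16T/(πd³), so d = (16T/(π τ_allow))^(1/3) = (16·92.60/(π·1.11×10^8))^(1/3) = 0.01620 m.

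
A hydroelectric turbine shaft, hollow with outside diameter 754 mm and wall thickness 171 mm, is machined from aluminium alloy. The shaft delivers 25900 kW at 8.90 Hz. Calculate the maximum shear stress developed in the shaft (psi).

ω = 2π·8.90 = 55.92 rad/s, so T = P/ω = 25900×10³ / 55.92 = 463200 N·m.
J = π(d_o⁴ − d_i⁴)/32 = π(0.754⁴ − 0.412⁴)/32 = 0.02890 m⁴.
τ_max = T·r/J = 463200 × 0.377 / 0.02890 = 6.041×10^6 Pa.

876 psi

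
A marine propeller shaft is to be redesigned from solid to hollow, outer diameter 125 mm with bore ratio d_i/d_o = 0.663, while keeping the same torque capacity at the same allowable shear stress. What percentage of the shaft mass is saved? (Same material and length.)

35.3 %

Equal τ_max and T ⇒ the solid shaft needs d_s³ = d_o³(1−k⁴), so d_s = 125·(1−0.663⁴)^(1/3) = 116.4 mm.
Area ratio A_h/A_s = d_o²(1−k²)/d_s² = (1−k²)/(1−k⁴)^(2/3) = 0.6467.
Mass saving = 1 − 0.6467 = 35.3 %.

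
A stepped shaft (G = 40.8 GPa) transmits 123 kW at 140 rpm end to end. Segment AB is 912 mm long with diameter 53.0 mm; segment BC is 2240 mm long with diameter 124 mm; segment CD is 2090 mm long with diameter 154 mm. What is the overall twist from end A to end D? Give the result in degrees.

15.5°

ω = 2π·140/60 = 14.66 rad/s, so T = P/ω = 123×10³ / 14.66 = 8390 N·m.
J_AB = π(0.0530)⁴/32 = 7.75×10^-7 m⁴; J_BC = π(0.124)⁴/32 = 2.32×10^-5 m⁴; J_CD = π(0.154)⁴/32 = 5.52×10^-5 m⁴.
θ = (T/G)·Σ L_i/J_i = (8390/40.8×10⁹)·(0.912/7.75×10^-7 + 2.24/2.32×10^-5 + 2.09/5.52×10^-5) = 0.2697 rad.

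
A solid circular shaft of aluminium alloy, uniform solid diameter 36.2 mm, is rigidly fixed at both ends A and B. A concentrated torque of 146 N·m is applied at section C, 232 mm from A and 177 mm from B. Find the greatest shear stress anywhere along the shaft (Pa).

8.89e6 Pa

With uniform GJ and both ends fixed, compatibility θ_AC = θ_CB gives T_A·a = T_B·b, together with T_A + T_B = T₀.
T_A = T₀·b/(a+b) = 146.0·177/409.0 = 63.18 N·m; T_B = 82.82 N·m.
τ in each portion: τ_AC = 6.78×10^6 Pa, τ_CB = 8.89×10^6 Pa; maximum is in CB.
τ_max = T_CB·r/J = 82.82·0.0181/1.69×10^-7 = 8.891×10^6 Pa.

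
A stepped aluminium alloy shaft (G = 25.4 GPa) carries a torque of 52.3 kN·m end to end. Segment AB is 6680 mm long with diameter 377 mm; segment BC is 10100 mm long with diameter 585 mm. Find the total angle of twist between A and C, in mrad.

8.74 mrad

J_AB = π(0.377)⁴/32 = 1.98×10^-3 m⁴; J_BC = π(0.585)⁴/32 = 0.0115 m⁴.
θ = (T/G)·Σ L_i/J_i = (52300/25.4×10⁹)·(6.68/1.98×10^-3 + 10.1/0.0115) = 8.744×10^-3 rad.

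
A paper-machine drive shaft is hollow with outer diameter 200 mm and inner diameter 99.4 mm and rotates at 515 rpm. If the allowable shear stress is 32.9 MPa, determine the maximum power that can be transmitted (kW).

2620 kW

J = π(d_o⁴ − d_i⁴)/32 = π(0.200⁴ − 0.0994⁴)/32 = 1.475×10^-4 m⁴.
T_max = τ_allow·J/r = 3.29×10^7 × 1.475×10^-4 / 0.100 = 48530 N·m.
ω = 2π·515/60 = 53.93 rad/s, so P_max = T_max·ω = 2.617×10^6 W.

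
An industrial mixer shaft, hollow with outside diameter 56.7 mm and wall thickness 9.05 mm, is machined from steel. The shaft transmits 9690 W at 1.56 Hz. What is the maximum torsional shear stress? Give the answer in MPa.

35.2 MPa

ω = 2π·1.56 = 9.802 rad/s, so T = P/ω = 9690 / 9.802 = 988.6 N·m.
J = π(d_o⁴ − d_i⁴)/32 = π(0.0567⁴ − 0.0386⁴)/32 = 7.967×10^-7 m⁴.
τ_max = T·r/J = 988.6 × 0.0284 / 7.967×10^-7 = 3.518×10^7 Pa.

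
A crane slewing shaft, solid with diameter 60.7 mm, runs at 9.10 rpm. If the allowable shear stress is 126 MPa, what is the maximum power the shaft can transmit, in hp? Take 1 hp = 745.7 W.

J = πd⁴/32 = π(0.0607)⁴/32 = 1.333×10^-6 m⁴.
T_max = τ_allow·J/r = 1.26×10^8 × 1.333×10^-6 / 0.0304 = 5533 N·m.
ω = 2π·9.10/60 = 0.9529 rad/s, so P_max = T_max·ω = 5273 W.

7.07 hp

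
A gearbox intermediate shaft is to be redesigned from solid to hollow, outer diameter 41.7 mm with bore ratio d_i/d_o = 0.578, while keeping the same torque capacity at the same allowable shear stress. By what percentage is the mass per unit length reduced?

27.9 %

Equal τ_max and T ⇒ the solid shaft needs d_s³ = d_o³(1−k⁴), so d_s = 41.7·(1−0.578⁴)^(1/3) = 40.09 mm.
Area ratio A_h/A_s = d_o²(1−k²)/d_s² = (1−k²)/(1−k⁴)^(2/3) = 0.7206.
Mass saving = 1 − 0.7206 = 27.9 %.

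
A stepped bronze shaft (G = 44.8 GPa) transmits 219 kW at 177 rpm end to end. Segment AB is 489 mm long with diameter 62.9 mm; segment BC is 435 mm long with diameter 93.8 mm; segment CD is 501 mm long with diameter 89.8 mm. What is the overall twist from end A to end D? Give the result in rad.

ω = 2π·177/60 = 18.54 rad/s, so T = P/ω = 219×10³ / 18.54 = 11820 N·m.
J_AB = π(0.0629)⁴/32 = 1.54×10^-6 m⁴; J_BC = π(0.0938)⁴/32 = 7.60×10^-6 m⁴; J_CD = π(0.0898)⁴/32 = 6.38×10^-6 m⁴.
θ = (T/G)·Σ L_i/J_i = (11820/44.8×10⁹)·(0.489/1.54×10^-6 + 0.435/7.60×10^-6 + 0.501/6.38×10^-6) = 0.1197 rad.

0.120 rad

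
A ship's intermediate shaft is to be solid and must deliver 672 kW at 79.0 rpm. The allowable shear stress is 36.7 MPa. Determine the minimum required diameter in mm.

224 mm

ω = 2π·79.0/60 = 8.273 rad/s, so T = P/ω = 672×10³ / 8.273 = 81230 N·m.
For a solid shaft τ_max = 16T/(πd³), so d = (16T/(π τ_allow))^(1/3) = (16·81230/(π·3.67×10^7))^(1/3) = 0.2242 m.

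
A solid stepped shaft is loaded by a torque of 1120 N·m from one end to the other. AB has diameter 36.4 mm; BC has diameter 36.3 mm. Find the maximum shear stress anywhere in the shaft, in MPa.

Under the same torque, τ_max = 16T/(πd³) is largest where d is smallest — segment BC (d = 36.3 mm).
τ_max = 16·1120/(π·(0.0363)³) = 1.193×10^8 Pa.

119 MPa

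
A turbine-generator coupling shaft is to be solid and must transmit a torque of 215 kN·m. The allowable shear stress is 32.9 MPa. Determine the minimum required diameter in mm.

For a solid shaft τ_max = 16T/(πd³), so d = (16T/(π τ_allow))^(1/3) = (16·215000/(π·3.29×10^7))^(1/3) = 0.3217 m.

322 mm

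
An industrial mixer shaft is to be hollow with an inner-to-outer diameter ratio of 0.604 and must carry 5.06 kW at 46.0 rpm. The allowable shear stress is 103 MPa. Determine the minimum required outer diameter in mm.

ω = 2π·46.0/60 = 4.817 rad/s, so T = P/ω = 5.06×10³ / 4.817 = 1050 N·m.
For a hollow shaft with d_i/d_o = 0.604: τ_max = 16T/(π d_o³ (1−k⁴)), so d_o = [16T/(π τ_allow (1−k⁴))]^(1/3) = [16·1050/(π·1.03×10^8·0.8669)]^(1/3) = 0.03913 m.

39.1 mm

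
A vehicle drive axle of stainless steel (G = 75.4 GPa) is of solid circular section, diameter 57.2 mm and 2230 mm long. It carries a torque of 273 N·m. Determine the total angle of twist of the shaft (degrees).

0.440°

J = πd⁴/32 = π(0.0572)⁴/32 = 1.051×10^-6 m⁴.
θ = T·L/(G·J) = 273.0 × 2.23 / (75.4×10⁹ × 1.051×10^-6) = 7.683×10^-3 rad.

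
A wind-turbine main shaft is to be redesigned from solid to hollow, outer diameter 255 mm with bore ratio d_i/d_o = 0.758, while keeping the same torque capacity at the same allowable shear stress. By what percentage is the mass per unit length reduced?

44.4 %

Equal τ_max and T ⇒ the solid shaft needs d_s³ = d_o³(1−k⁴), so d_s = 255·(1−0.758⁴)^(1/3) = 223.1 mm.
Area ratio A_h/A_s = d_o²(1−k²)/d_s² = (1−k²)/(1−k⁴)^(2/3) = 0.5557.
Mass saving = 1 − 0.5557 = 44.4 %.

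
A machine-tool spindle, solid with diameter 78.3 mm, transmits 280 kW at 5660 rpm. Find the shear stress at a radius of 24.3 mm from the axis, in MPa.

3.11 MPa

ω = 2π·5660/60 = 592.7 rad/s, so T = P/ω = 280×10³ / 592.7 = 472.4 N·m.
J = πd⁴/32 = π(0.0783)⁴/32 = 3.690×10^-6 m⁴.
Shear stress varies linearly with radius: τ = T·r/J = 472.4 × 0.0243 / 3.690×10^-6 = 3.111×10^6 Pa.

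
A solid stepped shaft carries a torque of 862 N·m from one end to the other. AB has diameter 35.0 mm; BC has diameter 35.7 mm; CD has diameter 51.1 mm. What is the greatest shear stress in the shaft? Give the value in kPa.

102000 kPa

Under the same torque, τ_max = 16T/(πd³) is largest where d is smallest — segment AB (d = 35.0 mm).
τ_max = 16·862.0/(π·(0.0350)³) = 1.024×10^8 Pa.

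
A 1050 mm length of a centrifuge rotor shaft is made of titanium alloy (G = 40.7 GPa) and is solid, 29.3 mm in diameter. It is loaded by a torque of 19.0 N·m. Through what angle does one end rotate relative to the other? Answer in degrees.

J = πd⁴/32 = π(0.0293)⁴/32 = 7.236×10^-8 m⁴.
θ = T·L/(G·J) = 19.00 × 1.05 / (40.7×10⁹ × 7.236×10^-8) = 6.775×10^-3 rad.

0.388°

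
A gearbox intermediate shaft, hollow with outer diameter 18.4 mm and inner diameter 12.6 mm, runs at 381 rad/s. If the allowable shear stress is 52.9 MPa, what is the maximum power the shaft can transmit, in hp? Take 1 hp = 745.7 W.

25.8 hp

J = π(d_o⁴ − d_i⁴)/32 = π(0.0184⁴ − 0.0126⁴)/32 = 8.779×10^-9 m⁴.
T_max = τ_allow·J/r = 5.29×10^7 × 8.779×10^-9 / 0.00920 = 50.48 N·m.
ω = 381 rad/s, so P_max = T_max·ω = 1.923×10^4 W.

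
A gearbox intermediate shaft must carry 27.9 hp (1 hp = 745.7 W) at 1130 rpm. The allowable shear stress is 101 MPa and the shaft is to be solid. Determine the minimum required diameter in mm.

ω = 2π·1130/60 = 118.3 rad/s, so T = P/ω = 27.9×745.7 / 118.3 = 175.8 N·m.
For a solid shaft τ_max = 16T/(πd³), so d = (16T/(π τ_allow))^(1/3) = (16·175.8/(π·1.01×10^8))^(1/3) = 0.02070 m.

20.7 mm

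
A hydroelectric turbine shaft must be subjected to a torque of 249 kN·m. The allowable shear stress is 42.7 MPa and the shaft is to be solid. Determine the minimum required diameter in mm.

310 mm

For a solid shaft τ_max = 16T/(πd³), so d = (16T/(π τ_allow))^(1/3) = (16·249000/(π·4.27×10^7))^(1/3) = 0.3097 m.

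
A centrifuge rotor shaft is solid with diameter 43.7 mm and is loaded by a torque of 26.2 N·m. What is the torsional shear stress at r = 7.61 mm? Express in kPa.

557 kPa

J = πd⁴/32 = π(0.0437)⁴/32 = 3.580×10^-7 m⁴.
Shear stress varies linearly with radius: τ = T·r/J = 26.20 × 0.00761 / 3.580×10^-7 = 5.569×10^5 Pa.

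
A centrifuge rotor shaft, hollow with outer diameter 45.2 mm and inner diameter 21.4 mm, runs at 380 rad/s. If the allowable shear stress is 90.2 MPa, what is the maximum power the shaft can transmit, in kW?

J = π(d_o⁴ − d_i⁴)/32 = π(0.0452⁴ − 0.0214⁴)/32 = 3.892×10^-7 m⁴.
T_max = τ_allow·J/r = 9.02×10^7 × 3.892×10^-7 / 0.0226 = 1553 N·m.
ω = 380 rad/s, so P_max = T_max·ω = 5.903×10^5 W.

590 kW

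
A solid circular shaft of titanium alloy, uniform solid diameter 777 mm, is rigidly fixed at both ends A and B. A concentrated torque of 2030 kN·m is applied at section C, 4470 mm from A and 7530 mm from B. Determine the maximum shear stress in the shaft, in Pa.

1.38e7 Pa

With uniform GJ and both ends fixed, compatibility θ_AC = θ_CB gives T_A·a = T_B·b, together with T_A + T_B = T₀.
T_A = T₀·b/(a+b) = 2.030e6·7530/12000 = 1.274e6 N·m; T_B = 756200 N·m.
τ in each portion: τ_AC = 1.38×10^7 Pa, τ_CB = 8.21×10^6 Pa; maximum is in AC.
τ_max = T_AC·r/J = 1.274e6·0.389/0.0358 = 1.383×10^7 Pa.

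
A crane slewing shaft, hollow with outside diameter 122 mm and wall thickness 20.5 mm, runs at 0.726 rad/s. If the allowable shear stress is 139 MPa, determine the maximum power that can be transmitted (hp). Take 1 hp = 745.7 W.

J = π(d_o⁴ − d_i⁴)/32 = π(0.122⁴ − 0.0810⁴)/32 = 1.752×10^-5 m⁴.
T_max = τ_allow·J/r = 1.39×10^8 × 1.752×10^-5 / 0.0610 = 39930 N·m.
ω = 0.726 rad/s, so P_max = T_max·ω = 2.899×10^4 W.

38.9 hp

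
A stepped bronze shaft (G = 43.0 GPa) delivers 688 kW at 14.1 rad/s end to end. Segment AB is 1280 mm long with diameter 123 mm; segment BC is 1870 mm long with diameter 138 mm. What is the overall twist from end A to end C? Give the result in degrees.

ω = 14.1 rad/s, so T = P/ω = 688×10³ / 14.10 = 48790 N·m.
J_AB = π(0.123)⁴/32 = 2.25×10^-5 m⁴; J_BC = π(0.138)⁴/32 = 3.56×10^-5 m⁴.
θ = (T/G)·Σ L_i/J_i = (48790/43.0×10⁹)·(1.28/2.25×10^-5 + 1.87/3.56×10^-5) = 0.1242 rad.

7.12°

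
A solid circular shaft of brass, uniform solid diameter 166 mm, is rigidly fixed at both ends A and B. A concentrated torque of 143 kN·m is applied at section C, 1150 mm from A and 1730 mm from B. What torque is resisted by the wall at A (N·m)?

With uniform GJ and both ends fixed, compatibility θ_AC = θ_CB gives T_A·a = T_B·b, together with T_A + T_B = T₀.
T_A = T₀·b/(a+b) = 143000·1730/2880 = 85900 N·m; T_B = 57100 N·m.

85900 N·m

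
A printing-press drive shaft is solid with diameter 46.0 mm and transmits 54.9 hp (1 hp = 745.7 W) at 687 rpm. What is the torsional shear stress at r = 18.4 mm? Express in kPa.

23800 kPa

ω = 2π·687/60 = 71.94 rad/s, so T = P/ω = 54.9×745.7 / 71.94 = 569.1 N·m.
J = πd⁴/32 = π(0.0460)⁴/32 = 4.396×10^-7 m⁴.
Shear stress varies linearly with radius: τ = T·r/J = 569.1 × 0.0184 / 4.396×10^-7 = 2.382×10^7 Pa.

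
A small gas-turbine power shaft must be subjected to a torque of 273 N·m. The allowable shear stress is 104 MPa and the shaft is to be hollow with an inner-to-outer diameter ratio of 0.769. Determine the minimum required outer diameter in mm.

27.4 mm

For a hollow shaft with d_i/d_o = 0.769: τ_max = 16T/(π d_o³ (1−k⁴)), so d_o = [16T/(π τ_allow (1−k⁴))]^(1/3) = [16·273.0/(π·1.04×10^8·0.6503)]^(1/3) = 0.02739 m.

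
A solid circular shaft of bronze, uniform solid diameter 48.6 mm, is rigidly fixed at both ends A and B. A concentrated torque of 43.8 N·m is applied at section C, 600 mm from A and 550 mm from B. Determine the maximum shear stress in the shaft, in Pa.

With uniform GJ and both ends fixed, compatibility θ_AC = θ_CB gives T_A·a = T_B·b, together with T_A + T_B = T₀.
T_A = T₀·b/(a+b) = 43.80·550/1150 = 20.95 N·m; T_B = 22.85 N·m.
τ in each portion: τ_AC = 9.29×10^5 Pa, τ_CB = 1.01×10^6 Pa; maximum is in CB.
τ_max = T_CB·r/J = 22.85·0.0243/5.48×10^-7 = 1.014×10^6 Pa.

1.01e6 Pa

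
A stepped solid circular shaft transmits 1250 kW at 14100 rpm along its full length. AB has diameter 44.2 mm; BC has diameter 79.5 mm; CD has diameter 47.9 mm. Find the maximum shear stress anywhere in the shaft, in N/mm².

ω = 2π·14100/60 = 1477 rad/s, so T = P/ω = 1250×10³ / 1477 = 846.6 N·m.
Under the same torque, τ_max = 16T/(πd³) is largest where d is smallest — segment AB (d = 44.2 mm).
τ_max = 16·846.6/(π·(0.0442)³) = 4.993×10^7 Pa.

49.9 N/mm²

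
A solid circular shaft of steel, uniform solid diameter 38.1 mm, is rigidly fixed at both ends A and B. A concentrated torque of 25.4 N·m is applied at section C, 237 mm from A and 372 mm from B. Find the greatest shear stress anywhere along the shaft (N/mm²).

With uniform GJ and both ends fixed, compatibility θ_AC = θ_CB gives T_A·a = T_B·b, together with T_A + T_B = T₀.
T_A = T₀·b/(a+b) = 25.40·372/609.0 = 15.52 N·m; T_B = 9.885 N·m.
τ in each portion: τ_AC = 1.43×10^6 Pa, τ_CB = 9.10×10^5 Pa; maximum is in AC.
τ_max = T_AC·r/J = 15.52·0.0191/2.07×10^-7 = 1.429×10^6 Pa.

1.43 N/mm²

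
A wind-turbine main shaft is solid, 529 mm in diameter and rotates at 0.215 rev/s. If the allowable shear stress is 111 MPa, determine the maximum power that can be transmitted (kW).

4360 kW

J = πd⁴/32 = π(0.529)⁴/32 = 7.688×10^-3 m⁴.
T_max = τ_allow·J/r = 1.11×10^8 × 7.688×10^-3 / 0.265 = 3.226e6 N·m.
ω = 2π·0.215 = 1.351 rad/s, so P_max = T_max·ω = 4.359×10^6 W.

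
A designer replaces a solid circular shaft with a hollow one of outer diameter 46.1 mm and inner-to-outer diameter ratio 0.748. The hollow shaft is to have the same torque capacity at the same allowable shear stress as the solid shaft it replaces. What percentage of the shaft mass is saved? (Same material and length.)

43.4 %

Equal τ_max and T ⇒ the solid shaft needs d_s³ = d_o³(1−k⁴), so d_s = 46.1·(1−0.748⁴)^(1/3) = 40.68 mm.
Area ratio A_h/A_s = d_o²(1−k²)/d_s² = (1−k²)/(1−k⁴)^(2/3) = 0.5658.
Mass saving = 1 − 0.5658 = 43.4 %.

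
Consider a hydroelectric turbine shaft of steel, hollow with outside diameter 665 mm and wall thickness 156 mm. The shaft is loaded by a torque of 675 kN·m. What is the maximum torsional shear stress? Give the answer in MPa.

J = π(d_o⁴ − d_i⁴)/32 = π(0.665⁴ − 0.353⁴)/32 = 0.01767 m⁴.
τ_max = T·r/J = 675000 × 0.333 / 0.01767 = 1.270×10^7 Pa.

12.7 MPa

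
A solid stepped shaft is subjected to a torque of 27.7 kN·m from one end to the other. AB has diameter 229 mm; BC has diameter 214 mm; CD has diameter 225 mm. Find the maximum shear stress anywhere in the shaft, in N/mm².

14.4 N/mm²

Under the same torque, τ_max = 16T/(πd³) is largest where d is smallest — segment BC (d = 214 mm).
τ_max = 16·27700/(π·(0.214)³) = 1.439×10^7 Pa.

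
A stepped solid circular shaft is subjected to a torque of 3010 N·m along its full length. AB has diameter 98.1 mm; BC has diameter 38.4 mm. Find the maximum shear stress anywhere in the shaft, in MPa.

Under the same torque, τ_max = 16T/(πd³) is largest where d is smallest — segment BC (d = 38.4 mm).
τ_max = 16·3010/(π·(0.0384)³) = 2.707×10^8 Pa.

271 MPa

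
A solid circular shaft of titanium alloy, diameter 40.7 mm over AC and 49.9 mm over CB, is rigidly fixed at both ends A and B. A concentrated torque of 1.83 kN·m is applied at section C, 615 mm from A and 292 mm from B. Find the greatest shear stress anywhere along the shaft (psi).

Compatibility: T_A·a/J_AC = T_B·b/J_CB with T_A + T_B = T₀.
J_AC = 2.69×10^-7 m⁴, J_CB = 6.09×10^-7 m⁴, so T_A = T₀·(J_AC/a)/((J_AC/a)+(J_CB/b)) = 317.8 N·m, T_B = 1512 N·m.
τ in each portion: τ_AC = 2.40×10^7 Pa, τ_CB = 6.20×10^7 Pa; maximum is in CB.
τ_max = T_CB·r/J = 1512·0.0249/6.09×10^-7 = 6.199×10^7 Pa.

8990 psi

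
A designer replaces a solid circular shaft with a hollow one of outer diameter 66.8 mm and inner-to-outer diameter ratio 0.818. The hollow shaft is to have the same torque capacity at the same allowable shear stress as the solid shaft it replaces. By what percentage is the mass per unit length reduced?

Equal τ_max and T ⇒ the solid shaft needs d_s³ = d_o³(1−k⁴), so d_s = 66.8·(1−0.818⁴)^(1/3) = 54.81 mm.
Area ratio A_h/A_s = d_o²(1−k²)/d_s² = (1−k²)/(1−k⁴)^(2/3) = 0.4915.
Mass saving = 1 − 0.4915 = 50.8 %.

50.8 %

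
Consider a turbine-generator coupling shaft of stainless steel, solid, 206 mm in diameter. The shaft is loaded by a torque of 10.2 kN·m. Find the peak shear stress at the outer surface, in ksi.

J = πd⁴/32 = π(0.206)⁴/32 = 1.768×10^-4 m⁴.
τ_max = T·r/J = 10200 × 0.103 / 1.768×10^-4 = 5.942×10^6 Pa.

0.862 ksi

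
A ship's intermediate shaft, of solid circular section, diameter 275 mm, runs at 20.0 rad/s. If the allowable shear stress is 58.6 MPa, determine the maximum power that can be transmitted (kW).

J = πd⁴/32 = π(0.275)⁴/32 = 5.615×10^-4 m⁴.
T_max = τ_allow·J/r = 5.86×10^7 × 5.615×10^-4 / 0.138 = 239300 N·m.
ω = 20.0 rad/s, so P_max = T_max·ω = 4.786×10^6 W.

4790 kW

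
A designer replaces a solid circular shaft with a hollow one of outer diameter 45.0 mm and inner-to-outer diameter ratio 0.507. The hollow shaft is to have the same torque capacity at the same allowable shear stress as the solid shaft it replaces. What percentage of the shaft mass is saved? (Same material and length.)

Equal τ_max and T ⇒ the solid shaft needs d_s³ = d_o³(1−k⁴), so d_s = 45.0·(1−0.507⁴)^(1/3) = 43.99 mm.
Area ratio A_h/A_s = d_o²(1−k²)/d_s² = (1−k²)/(1−k⁴)^(2/3) = 0.7776.
Mass saving = 1 − 0.7776 = 22.2 %.

22.2 %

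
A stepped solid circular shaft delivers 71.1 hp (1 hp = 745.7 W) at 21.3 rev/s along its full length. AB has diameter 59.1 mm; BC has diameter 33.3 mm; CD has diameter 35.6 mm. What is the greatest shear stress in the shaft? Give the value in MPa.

ω = 2π·21.3 = 133.8 rad/s, so T = P/ω = 71.1×745.7 / 133.8 = 396.2 N·m.
Under the same torque, τ_max = 16T/(πd³) is largest where d is smallest — segment BC (d = 33.3 mm).
τ_max = 16·396.2/(π·(0.0333)³) = 5.464×10^7 Pa.

54.6 MPa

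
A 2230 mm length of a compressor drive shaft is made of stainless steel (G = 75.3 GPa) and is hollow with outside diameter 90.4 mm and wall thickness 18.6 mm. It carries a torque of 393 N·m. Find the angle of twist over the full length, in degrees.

0.116°

J = π(d_o⁴ − d_i⁴)/32 = π(0.0904⁴ − 0.0532⁴)/32 = 5.770×10^-6 m⁴.
θ = T·L/(G·J) = 393.0 × 2.23 / (75.3×10⁹ × 5.770×10^-6) = 2.017×10^-3 rad.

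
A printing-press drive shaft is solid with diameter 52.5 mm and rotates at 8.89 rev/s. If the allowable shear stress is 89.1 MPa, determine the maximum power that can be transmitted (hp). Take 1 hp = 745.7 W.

190 hp

J = πd⁴/32 = π(0.0525)⁴/32 = 7.458×10^-7 m⁴.
T_max = τ_allow·J/r = 8.91×10^7 × 7.458×10^-7 / 0.0262 = 2532 N·m.
ω = 2π·8.89 = 55.86 rad/s, so P_max = T_max·ω = 1.414×10^5 W.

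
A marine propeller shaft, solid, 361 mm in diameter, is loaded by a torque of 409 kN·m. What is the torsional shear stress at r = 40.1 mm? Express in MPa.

9.84 MPa

J = πd⁴/32 = π(0.361)⁴/32 = 1.667×10^-3 m⁴.
Shear stress varies linearly with radius: τ = T·r/J = 409000 × 0.0401 / 1.667×10^-3 = 9.836×10^6 Pa.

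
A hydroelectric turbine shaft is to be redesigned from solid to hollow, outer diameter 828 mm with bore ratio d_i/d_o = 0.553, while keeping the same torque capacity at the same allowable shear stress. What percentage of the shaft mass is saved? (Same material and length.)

25.9 %

Equal τ_max and T ⇒ the solid shaft needs d_s³ = d_o³(1−k⁴), so d_s = 828·(1−0.553⁴)^(1/3) = 801.3 mm.
Area ratio A_h/A_s = d_o²(1−k²)/d_s² = (1−k²)/(1−k⁴)^(2/3) = 0.7412.
Mass saving = 1 − 0.7412 = 25.9 %.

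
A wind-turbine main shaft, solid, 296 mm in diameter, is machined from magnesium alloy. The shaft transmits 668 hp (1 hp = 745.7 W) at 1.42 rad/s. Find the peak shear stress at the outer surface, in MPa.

68.9 MPa

ω = 1.42 rad/s, so T = P/ω = 668×745.7 / 1.420 = 350800 N·m.
J = πd⁴/32 = π(0.296)⁴/32 = 7.536×10^-4 m⁴.
τ_max = T·r/J = 350800 × 0.148 / 7.536×10^-4 = 6.889×10^7 Pa.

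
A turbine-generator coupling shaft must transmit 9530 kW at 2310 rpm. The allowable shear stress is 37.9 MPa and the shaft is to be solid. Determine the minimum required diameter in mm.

ω = 2π·2310/60 = 241.9 rad/s, so T = P/ω = 9530×10³ / 241.9 = 39400 N·m.
For a solid shaft τ_max = 16T/(πd³), so d = (16T/(π τ_allow))^(1/3) = (16·39400/(π·3.79×10^7))^(1/3) = 0.1743 m.

174 mm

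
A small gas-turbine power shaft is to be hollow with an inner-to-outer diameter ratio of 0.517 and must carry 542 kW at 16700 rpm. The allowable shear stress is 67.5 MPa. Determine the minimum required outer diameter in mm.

ω = 2π·16700/60 = 1749 rad/s, so T = P/ω = 542×10³ / 1749 = 309.9 N·m.
For a hollow shaft with d_i/d_o = 0.517: τ_max = 16T/(π d_o³ (1−k⁴)), so d_o = [16T/(π τ_allow (1−k⁴))]^(1/3) = [16·309.9/(π·6.75×10^7·0.9286)]^(1/3) = 0.02931 m.

29.3 mm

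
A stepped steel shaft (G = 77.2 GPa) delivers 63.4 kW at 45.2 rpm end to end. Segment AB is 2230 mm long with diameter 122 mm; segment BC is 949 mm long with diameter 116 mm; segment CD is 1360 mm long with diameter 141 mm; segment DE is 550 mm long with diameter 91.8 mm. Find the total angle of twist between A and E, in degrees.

ω = 2π·45.2/60 = 4.733 rad/s, so T = P/ω = 63.4×10³ / 4.733 = 13390 N·m.
J_AB = π(0.122)⁴/32 = 2.17×10^-5 m⁴; J_BC = π(0.116)⁴/32 = 1.78×10^-5 m⁴; J_CD = π(0.141)⁴/32 = 3.88×10^-5 m⁴; J_DE = π(0.0918)⁴/32 = 6.97×10^-6 m⁴.
θ = (T/G)·Σ L_i/J_i = (13390/77.2×10⁹)·(2.23/2.17×10^-5 + 0.949/1.78×10^-5 + 1.36/3.88×10^-5 + 0.550/6.97×10^-6) = 0.04682 rad.

2.68°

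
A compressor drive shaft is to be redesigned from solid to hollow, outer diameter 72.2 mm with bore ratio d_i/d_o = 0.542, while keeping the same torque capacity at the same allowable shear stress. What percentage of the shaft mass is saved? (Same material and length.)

25.0 %

Equal τ_max and T ⇒ the solid shaft needs d_s³ = d_o³(1−k⁴), so d_s = 72.2·(1−0.542⁴)^(1/3) = 70.06 mm.
Area ratio A_h/A_s = d_o²(1−k²)/d_s² = (1−k²)/(1−k⁴)^(2/3) = 0.7500.
Mass saving = 1 − 0.7500 = 25.0 %.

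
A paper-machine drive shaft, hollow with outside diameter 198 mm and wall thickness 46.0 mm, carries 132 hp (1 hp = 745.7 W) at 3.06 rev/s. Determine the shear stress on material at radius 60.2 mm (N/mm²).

ω = 2π·3.06 = 19.23 rad/s, so T = P/ω = 132×745.7 / 19.23 = 5120 N·m.
J = π(d_o⁴ − d_i⁴)/32 = π(0.198⁴ − 0.106⁴)/32 = 1.385×10^-4 m⁴.
Shear stress varies linearly with radius: τ = T·r/J = 5120 × 0.0602 / 1.385×10^-4 = 2.225×10^6 Pa.

2.23 N/mm²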